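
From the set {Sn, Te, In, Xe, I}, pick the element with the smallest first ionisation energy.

In

Across a period the outer electron is held more tightly (higher IE₁); down a group it sits in a higher shell, more shielded, and comes off more easily.
All lie in period 5, so first ionization energy increases left to right.
The smallest first ionisation energy among these belongs to In.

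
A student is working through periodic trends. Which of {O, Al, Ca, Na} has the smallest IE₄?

Consider each +3 ion: O³⁺ still has 3 valence electrons; Al³⁺ is the bare [Ne] core; Ca³⁺ is already 1 electron into the core; Na³⁺ is already 2 electrons into the core.
Usually core removal costs more than valence removal, but here the competition is close: a tightly held n=2 valence electron can cost more to remove than an n=3 core electron, so the actual values have to decide it.
Tabulated IE_4 (kJ/mol): O 7469, Al 11577, Ca 6491, Na 9543.
Putting it together, IE_4: Ca < O < Na < Al.

Ca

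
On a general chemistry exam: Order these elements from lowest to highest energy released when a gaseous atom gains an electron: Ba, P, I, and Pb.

Ba < Pb < P < I

P is in period 3, group 15; I is in period 5, group 17; Ba is in period 6, group 2; Pb is in period 6, group 14.
Electron affinity generally becomes more exothermic across a period toward the halogens and less exothermic down a group.
Here both period and group differ, so the two effects have to be weighed against each other.
Pb > Ba: Pb lies to the right of Ba in period 6, so the across-period effect alone puts Pb higher.
P > Pb: relative to Pb, both the across-period and down-group shifts push P's electron affinity up.
I > P: period and group pull opposite ways; the across-period shift dominates (295 vs 72 kJ/mol).
For reference (kJ/mol): P 72, I 295, Ba 14, Pb 35.
So from lowest to highest: Ba < Pb < P < I.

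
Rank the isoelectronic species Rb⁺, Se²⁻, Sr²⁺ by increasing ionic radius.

Sr²⁺ < Rb⁺ < Se²⁻

All of these have 36 electrons, so size is governed by nuclear charge alone: the more protons, the stronger the pull on the same electron cloud, and the smaller the ion.
Nuclear charges: Sr²⁺ (Z=38), Rb⁺ (Z=37), Se²⁻ (Z=34).
Smallest to largest: Sr²⁺ < Rb⁺ < Se²⁻.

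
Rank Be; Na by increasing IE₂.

The second ionization energy removes an electron from the +1 ion. For each element: Be⁺ still has 1 valence electron; Na⁺ is the bare [Ne] core.
Pulling an electron out of a noble-gas core costs far more than removing a remaining valence electron, so Na sits at the high end of IE_2.
Approximate IE_2 values (kJ/mol): Be 1757, Na 4562.
Overall IE_2 order: Be < Na.

Be < Na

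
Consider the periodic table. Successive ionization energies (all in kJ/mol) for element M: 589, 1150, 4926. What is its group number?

Look for the largest jump between consecutive ionization energies: IE3/IE2 ≈ 4.3, far larger than any earlier ratio.
That jump marks the point where a core electron is being removed. So the atom has 2 valence electrons.
A main-group element with 2 valence electrons is in group 2.

Group 2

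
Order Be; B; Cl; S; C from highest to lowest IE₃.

After 2 electrons have been removed, what remains? Be²⁺ is the bare [He] core; B²⁺ still has 1 valence electron; Cl²⁺ still has 5 valence electrons; S²⁺ still has 4 valence electrons; C²⁺ still has 2 valence electrons.
Core electrons are held far more tightly than valence electrons, so Be tops the IE_3 order.
Valence configurations: B²⁺ [He]2s¹, Cl²⁺ [Ne]3s²3p³, S²⁺ [Ne]3s²3p², C²⁺ [He]2s².
Tabulated IE_3 (kJ/mol): Be 14849, B 3660, Cl 3822, S 3357, C 4620.
So the third ionization energies run S < B < Cl < C < Be.

Be, C, Cl, B, S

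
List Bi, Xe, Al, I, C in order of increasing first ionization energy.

Al < Bi < I < C < Xe

First ionization energy rises across a period (greater Z_eff holds electrons more tightly) and falls down a group (valence electrons are farther from the nucleus).
Here both period and group differ, so the two effects have to be weighed against each other.
Bi > Al: the two effects oppose for this pair; the across-period effect wins (703 vs 578 kJ/mol).
I > Bi: both effects reinforce here, so I is clearly the higher of the two.
C > I: the two effects oppose for this pair; the down-group effect wins (1086 vs 1008 kJ/mol).
Xe > C: period and group pull opposite ways; the across-period shift dominates (1170 vs 1086 kJ/mol).
Tabulated first ionization energy (kJ/mol): C 1086, Al 578, I 1008, Xe 1170, Bi 703.
So from lowest to highest: Al < Bi < I < C < Xe.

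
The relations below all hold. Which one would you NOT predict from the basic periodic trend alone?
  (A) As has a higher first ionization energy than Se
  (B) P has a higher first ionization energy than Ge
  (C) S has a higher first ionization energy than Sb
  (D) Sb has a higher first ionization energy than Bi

(A)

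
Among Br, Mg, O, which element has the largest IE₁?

O

O is in period 2, group 16; Mg is in period 3, group 2; Br is in period 4, group 17.
Removing the outermost electron gets harder across a period and easier down a group.
Here both period and group differ, so the two effects have to be weighed against each other.
Br > Mg: the two effects oppose for this pair; the across-period effect wins (1140 vs 738 kJ/mol).
O > Br: period and group pull opposite ways; the down-group shift dominates (1314 vs 1140 kJ/mol).
Approximate values (kJ/mol): O 1314, Mg 738, Br 1140.
The largest IE₁ among these belongs to O.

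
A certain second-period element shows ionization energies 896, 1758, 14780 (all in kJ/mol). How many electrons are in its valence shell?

2

Look for the largest jump between consecutive ionization energies: IE3/IE2 ≈ 8.4, far larger than any earlier ratio.
That jump marks the point where a core electron is being removed. So the atom has 2 valence electrons.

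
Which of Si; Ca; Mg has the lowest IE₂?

Ca

The second ionization energy removes an electron from the +1 ion. For each element: Si⁺ still has 3 valence electrons; Ca⁺ still has 1 valence electron; Mg⁺ still has 1 valence electron.
All are still removing valence electrons, so compare the +1 ions as you would atoms: IE_2 generally rises across a period (higher Z_eff) and falls down a group (larger shell), subject to the usual subshell exceptions.
Valence configurations: Si⁺ [Ne]3s²3p¹, Ca⁺ [Ar]4s¹, Mg⁺ [Ne]3s¹.
The numbers (kJ/mol): Si 1577, Ca 1145, Mg 1451.
Putting it together, IE_2: Ca < Mg < Si.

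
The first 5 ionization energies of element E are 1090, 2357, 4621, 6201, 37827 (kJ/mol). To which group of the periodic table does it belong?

Group 14

Look for the largest jump between consecutive ionization energies: IE5/IE4 ≈ 6.1, far larger than any earlier ratio.
That jump marks the point where a core electron is being removed. So the atom has 4 valence electrons.
A main-group element with 4 valence electrons is in group 14.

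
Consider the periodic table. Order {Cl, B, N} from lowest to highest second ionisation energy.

Cl < B < N

Consider each +1 ion: Cl⁺ still has 6 valence electrons; B⁺ still has 2 valence electrons; N⁺ still has 4 valence electrons.
All are still removing valence electrons, so compare the +1 ions as you would atoms: IE_2 generally rises across a period (higher Z_eff) and falls down a group (larger shell), subject to the usual subshell exceptions.
Valence configurations: Cl⁺ [Ne]3s²3p⁴, B⁺ [He]2s², N⁺ [He]2s²2p².
Approximate IE_2 values (kJ/mol): Cl 2298, B 2427, N 2856.
Overall IE_2 order: Cl < B < N.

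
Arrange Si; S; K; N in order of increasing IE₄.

IE_4 is the cost of taking one more electron from the +3 cation: Si³⁺ still has 1 valence electron; S³⁺ still has 3 valence electrons; K³⁺ is already 2 electrons into the core; N³⁺ still has 2 valence electrons.
Usually core removal costs more than valence removal, but here the competition is close: a tightly held n=2 valence electron can cost more to remove than an n=3 core electron, so the actual values have to decide it.
Valence configurations: Si³⁺ [Ne]3s¹, S³⁺ [Ne]3s²3p¹, N³⁺ [He]2s².
Tabulated IE_4 (kJ/mol): Si 4356, S 4556, K 5877, N 7475.
Hence IE_4: Si < S < K < N.

Si < S < K < N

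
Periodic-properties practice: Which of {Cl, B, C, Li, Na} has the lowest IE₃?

B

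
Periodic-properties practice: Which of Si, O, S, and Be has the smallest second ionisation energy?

IE_2 is the cost of taking one more electron from the +1 cation: Si⁺ still has 3 valence electrons; O⁺ still has 5 valence electrons; S⁺ still has 5 valence electrons; Be⁺ still has 1 valence electron.
All are still removing valence electrons, so compare the +1 ions as you would atoms: IE_2 generally rises across a period (higher Z_eff) and falls down a group (larger shell), subject to the usual subshell exceptions.
Valence configurations: Si⁺ [Ne]3s²3p¹, O⁺ [He]2s²2p³, S⁺ [Ne]3s²3p³, Be⁺ [He]2s¹.
Approximate IE_2 values (kJ/mol): Si 1577, O 3388, S 2252, Be 1757.
So the second ionization energies run Si < Be < S < O.

Si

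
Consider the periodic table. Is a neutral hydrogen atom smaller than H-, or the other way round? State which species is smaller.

Forming H- adds 1 electron to H. More electron–electron repulsion in the same shell, with unchanged nuclear charge, lets the cloud expand.
An anion is larger than its parent atom: H- > H.

H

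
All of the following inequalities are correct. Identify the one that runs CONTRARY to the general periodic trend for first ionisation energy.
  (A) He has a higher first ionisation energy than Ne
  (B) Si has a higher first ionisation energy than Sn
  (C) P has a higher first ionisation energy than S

The general trend: first ionisation energy increases across a period and decreases down a group.
(A) He (period 1, group 18) vs Ne (period 2, group 18): the stated order agrees with the simple trend.
(B) Si (period 3, group 14) vs Sn (period 5, group 14): the stated order agrees with the simple trend.
(C) P (period 3, group 15) vs S (period 3, group 16): the stated order contradicts the simple trend.
The exception is (C): S (3p⁴) ionizes more easily than half-filled P (3p³) because the paired 3p electron in S is pushed out by e⁻–e⁻ repulsion.

(C)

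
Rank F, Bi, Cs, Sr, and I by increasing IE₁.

Cs < Sr < Bi < I < F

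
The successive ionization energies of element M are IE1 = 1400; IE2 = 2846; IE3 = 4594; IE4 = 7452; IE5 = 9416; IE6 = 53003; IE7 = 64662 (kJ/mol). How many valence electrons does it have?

5

Look for the largest jump between consecutive ionization energies: IE6/IE5 ≈ 5.6, far larger than any earlier ratio.
That jump marks the point where a core electron is being removed. So the atom has 5 valence electrons.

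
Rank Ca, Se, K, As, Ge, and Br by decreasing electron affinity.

Br > Se > Ge > As > K > Ca

K is in period 4, group 1; Ca is in period 4, group 2; Ge is in period 4, group 14; As is in period 4, group 15; Se is in period 4, group 16; Br is in period 4, group 17.
Electron affinity generally becomes more exothermic across a period toward the halogens and less exothermic down a group.
All lie in period 4; the across-period trend (electron affinity increases left to right) applies, with the exception below.
Note the exception: K has a higher electron affinity than Ca, contrary to the simple trend — adding an electron to Ca (ns²) has to open a new, higher-energy np subshell, which is unfavourable.
Note the exception: Ge has a higher electron affinity than As, contrary to the simple trend — adding an electron to As's half-filled 4p³ is unfavourable, so Ge (4p²) has the more exothermic EA.
Approximate values (kJ/mol): K 48, Ca 2, Ge 119, As 78, Se 195, Br 325.
So from highest to lowest: Br > Se > Ge > As > K > Ca.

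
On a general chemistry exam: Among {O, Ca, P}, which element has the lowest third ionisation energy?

P

The third ionization energy removes an electron from the +2 ion. For each element: O²⁺ still has 4 valence electrons; Ca²⁺ is the bare [Ar] core; P²⁺ still has 3 valence electrons.
Usually core removal costs more than valence removal, but here the competition is close: a tightly held n=2 valence electron can cost more to remove than an n=3 core electron, so the actual values have to decide it.
Valence configurations: O²⁺ [He]2s²2p², P²⁺ [Ne]3s²3p¹.
Tabulated IE_3 (kJ/mol): O 5300, Ca 4912, P 2914.
Putting it together, IE_3: P < Ca < O.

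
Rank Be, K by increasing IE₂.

Consider each +1 ion: Be⁺ still has 1 valence electron; K⁺ is the bare [Ar] core.
Pulling an electron out of a noble-gas core costs far more than removing a remaining valence electron, so K sits at the high end of IE_2.
Tabulated IE_2 (kJ/mol): Be 1757, K 3052.
Putting it together, IE_2: Be < K.

Be < K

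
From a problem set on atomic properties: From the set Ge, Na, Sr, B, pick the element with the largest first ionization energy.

B is in period 2, group 13; Na is in period 3, group 1; Ge is in period 4, group 14; Sr is in period 5, group 2.
First ionization energy rises across a period (greater Z_eff holds electrons more tightly) and falls down a group (valence electrons are farther from the nucleus).
Here both period and group differ, so the two effects have to be weighed against each other.
Sr > Na: period and group pull opposite ways; the across-period shift dominates (550 vs 496 kJ/mol).
Ge > Sr: relative to Sr, both the across-period and down-group shifts push Ge's first ionization energy up.
B > Ge: period and group pull opposite ways; the down-group shift dominates (801 vs 762 kJ/mol).
Approximate values (kJ/mol): B 801, Na 496, Ge 762, Sr 550.
The largest first ionization energy among these belongs to B.

B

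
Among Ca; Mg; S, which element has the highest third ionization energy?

Mg

After 2 electrons have been removed, what remains? Ca²⁺ is the bare [Ar] core; Mg²⁺ is the bare [Ne] core; S²⁺ still has 4 valence electrons.
Breaking into a closed-shell core is much more expensive than removing a leftover valence electron — Ca and Mg have the largest IE_3 here.
Tabulated IE_3 (kJ/mol): Ca 4912, Mg 7733, S 3357.
So the third ionization energies run S < Ca < Mg.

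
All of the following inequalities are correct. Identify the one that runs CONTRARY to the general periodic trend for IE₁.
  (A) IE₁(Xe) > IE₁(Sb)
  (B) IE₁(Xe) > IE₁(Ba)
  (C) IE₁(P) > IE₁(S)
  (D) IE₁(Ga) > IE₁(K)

(C)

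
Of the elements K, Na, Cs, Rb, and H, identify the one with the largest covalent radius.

Cs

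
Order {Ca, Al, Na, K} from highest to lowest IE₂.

After 1 electron has been removed, what remains? Ca⁺ still has 1 valence electron; Al⁺ still has 2 valence electrons; Na⁺ is the bare [Ne] core; K⁺ is the bare [Ar] core.
Breaking into a closed-shell core is much more expensive than removing a leftover valence electron — K and Na have the largest IE_2 here.
Valence configurations: Ca⁺ [Ar]4s¹, Al⁺ [Ne]3s².
Approximate IE_2 values (kJ/mol): Ca 1145, Al 1817, Na 4562, K 3052.
Hence IE_2: Ca < Al < K < Na.

Na > K > Al > Ca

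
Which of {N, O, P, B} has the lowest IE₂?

P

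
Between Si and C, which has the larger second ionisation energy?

After 1 electron has been removed, what remains? Si⁺ still has 3 valence electrons; C⁺ still has 3 valence electrons.
All are still removing valence electrons, so compare the +1 ions as you would atoms: IE_2 generally rises across a period (higher Z_eff) and falls down a group (larger shell), subject to the usual subshell exceptions.
Valence configurations: Si⁺ [Ne]3s²3p¹, C⁺ [He]2s²2p¹.
Approximate IE_2 values (kJ/mol): Si 1577, C 2353.
Putting it together, IE_2: Si < C.

C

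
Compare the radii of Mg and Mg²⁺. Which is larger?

Mg

Forming Mg²⁺ removes 2 electrons from Mg. Fewer electrons for the same nuclear charge means less shielding and a higher Z_eff on the remaining electrons, and for main-group metals the entire outer shell is lost.
A cation is smaller than its parent atom: Mg²⁺ < Mg.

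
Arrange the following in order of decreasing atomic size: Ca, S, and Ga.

Across a period the added protons contract the valence shell; down a group each new principal shell makes the atom larger.
Neither a single period nor a single group — weigh both effects.
Ga > S: relative to S, both the across-period and down-group shifts push Ga's atomic radius up.
Ca > Ga: both are in period 4; the period trend gives Ca the larger value.
For reference (pm): S 103, Ca 171, Ga 124.
So from largest to smallest: Ca > Ga > S.

Ca > Ga > S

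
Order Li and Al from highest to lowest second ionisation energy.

After 1 electron has been removed, what remains? Li⁺ is the bare [He] core; Al⁺ still has 2 valence electrons.
Breaking into a closed-shell core is much more expensive than removing a leftover valence electron — Li has the largest IE_2 here.
Approximate IE_2 values (kJ/mol): Li 7298, Al 1817.
Putting it together, IE_2: Al < Li.

Li, Al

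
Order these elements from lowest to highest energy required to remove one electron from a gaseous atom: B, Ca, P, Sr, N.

Sr < Ca < B < P < N

B is in period 2, group 13; N is in period 2, group 15; P is in period 3, group 15; Ca is in period 4, group 2; Sr is in period 5, group 2.
Across a period the outer electron is held more tightly (higher IE₁); down a group it sits in a higher shell, more shielded, and comes off more easily.
Neither a single period nor a single group — weigh both effects.
Ca > Sr: Ca sits above Sr in group 2, so the down-group effect alone puts Ca higher.
B > Ca: both effects reinforce here, so B is clearly the higher of the two.
P > B: the two effects oppose for this pair; the across-period effect wins (1012 vs 801 kJ/mol).
N > P: N sits above P in group 15, so the down-group effect alone puts N higher.
Tabulated first ionization energy (kJ/mol): B 801, N 1402, P 1012, Ca 590, Sr 550.
So from lowest to highest: Sr < Ca < B < P < N.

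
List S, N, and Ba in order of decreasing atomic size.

Ba, S, N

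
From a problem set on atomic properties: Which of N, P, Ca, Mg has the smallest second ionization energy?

After 1 electron has been removed, what remains? N⁺ still has 4 valence electrons; P⁺ still has 4 valence electrons; Ca⁺ still has 1 valence electron; Mg⁺ still has 1 valence electron.
All are still removing valence electrons, so compare the +1 ions as you would atoms: IE_2 generally rises across a period (higher Z_eff) and falls down a group (larger shell), subject to the usual subshell exceptions.
Valence configurations: N⁺ [He]2s²2p², P⁺ [Ne]3s²3p², Ca⁺ [Ar]4s¹, Mg⁺ [Ne]3s¹.
Tabulated IE_2 (kJ/mol): N 2856, P 1907, Ca 1145, Mg 1451.
Overall IE_2 order: Ca < Mg < P < N.

Ca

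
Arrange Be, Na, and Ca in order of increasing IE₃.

IE_3 is the cost of taking one more electron from the +2 cation: Be²⁺ is the bare [He] core; Na²⁺ is already 1 electron into the core; Ca²⁺ is the bare [Ar] core.
All of these are removing an electron from a noble-gas core or deeper; the smaller core (lower principal quantum number) is held far more tightly, and within a period the higher nuclear charge binds the same core more tightly.
Tabulated IE_3 (kJ/mol): Be 14849, Na 6910, Ca 4912.
So the third ionization energies run Ca < Na < Be.

Ca, Na, Be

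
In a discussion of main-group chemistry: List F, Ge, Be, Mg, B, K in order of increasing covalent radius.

F < B < Be < Ge < Mg < K

Be is in period 2, group 2; B is in period 2, group 13; F is in period 2, group 17; Mg is in period 3, group 2; K is in period 4, group 1; Ge is in period 4, group 14.
Across a period the added protons contract the valence shell; down a group each new principal shell makes the atom larger.
Neither a single period nor a single group — weigh both effects.
B > F: B lies to the left of F in period 2, so the across-period effect alone puts B larger.
Be > B: both are in period 2; the period trend gives Be the larger value.
Ge > Be: the two effects oppose for this pair; the down-group effect wins (121 vs 102 pm).
Mg > Ge: the two effects oppose for this pair; the across-period effect wins (139 vs 121 pm).
K > Mg: both effects reinforce here, so K is clearly the larger of the two.
For reference (pm): Be 102, B 85, F 64, Mg 139, K 196, Ge 121.
So from smallest to largest: F < B < Be < Ge < Mg < K.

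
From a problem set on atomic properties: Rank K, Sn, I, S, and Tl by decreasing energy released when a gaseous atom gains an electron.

S is in period 3, group 16; K is in period 4, group 1; Sn is in period 5, group 14; I is in period 5, group 17; Tl is in period 6, group 13.
EA tends to increase across a period and decrease down a group, though the pattern is less regular than for IE or radius.
Neither a single period nor a single group — weigh both effects.
K > Tl: period and group pull opposite ways; the down-group shift dominates (48 vs 19 kJ/mol).
Sn > K: period and group pull opposite ways; the across-period shift dominates (107 vs 48 kJ/mol).
S > Sn: both effects reinforce here, so S is clearly the higher of the two.
I > S: the two effects oppose for this pair; the across-period effect wins (295 vs 200 kJ/mol).
For reference (kJ/mol): S 200, K 48, Sn 107, I 295, Tl 19.
So from highest to lowest: I > S > Sn > K > Tl.

I > S > Sn > K > Tl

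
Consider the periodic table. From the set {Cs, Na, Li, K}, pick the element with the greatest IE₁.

Li

Li is in period 2, group 1; Na is in period 3, group 1; K is in period 4, group 1; Cs is in period 6, group 1.
IE₁ increases left→right with effective nuclear charge and decreases top→bottom as the valence shell moves farther out.
All are in group 1, so first ionization energy increases up the group.
The greatest IE₁ among these belongs to Li.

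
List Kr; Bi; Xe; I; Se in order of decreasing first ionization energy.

Removing the outermost electron gets harder across a period and easier down a group.
These span different periods and groups, so the two trends combine.
Se > Bi: relative to Bi, both the across-period and down-group shifts push Se's first ionization energy up.
I > Se: period and group pull opposite ways; the across-period shift dominates (1008 vs 941 kJ/mol).
Xe > I: both are in period 5; the period trend gives Xe the larger value.
Kr > Xe: Kr sits above Xe in group 18, so the down-group effect alone puts Kr higher.
Tabulated first ionization energy (kJ/mol): Se 941, Kr 1351, I 1008, Xe 1170, Bi 703.
So from highest to lowest: Kr > Xe > I > Se > Bi.

Kr > Xe > I > Se > Bi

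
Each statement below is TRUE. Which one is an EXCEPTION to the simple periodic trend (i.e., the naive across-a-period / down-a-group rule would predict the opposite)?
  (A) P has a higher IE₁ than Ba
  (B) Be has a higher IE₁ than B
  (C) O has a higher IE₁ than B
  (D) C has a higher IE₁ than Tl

(B)

The general trend: IE₁ increases across a period and decreases down a group.
(A) P (period 3, group 15) vs Ba (period 6, group 2): the stated order agrees with the simple trend.
(B) Be (period 2, group 2) vs B (period 2, group 13): the stated order contradicts the simple trend.
(C) O (period 2, group 16) vs B (period 2, group 13): the stated order agrees with the simple trend.
(D) C (period 2, group 14) vs Tl (period 6, group 13): the stated order agrees with the simple trend.
The exception is (B): removing B's lone 2p electron is easier than breaking Be's filled 2s².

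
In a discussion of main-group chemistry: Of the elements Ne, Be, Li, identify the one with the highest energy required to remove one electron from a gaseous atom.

Removing the outermost electron gets harder across a period and easier down a group.
All lie in period 2, so first ionization energy increases left to right.
The highest energy required to remove one electron from a gaseous atom among these belongs to Ne.

Ne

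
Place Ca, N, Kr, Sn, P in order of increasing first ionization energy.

Ca < Sn < P < Kr < N

N is in period 2, group 15; P is in period 3, group 15; Ca is in period 4, group 2; Kr is in period 4, group 18; Sn is in period 5, group 14.
Removing the outermost electron gets harder across a period and easier down a group.
These span different periods and groups, so the two trends combine.
Sn > Ca: the two effects oppose for this pair; the across-period effect wins (709 vs 590 kJ/mol).
P > Sn: relative to Sn, both the across-period and down-group shifts push P's first ionization energy up.
Kr > P: the two effects oppose for this pair; the across-period effect wins (1351 vs 1012 kJ/mol).
N > Kr: the two effects oppose for this pair; the down-group effect wins (1402 vs 1351 kJ/mol).
Tabulated first ionization energy (kJ/mol): N 1402, P 1012, Ca 590, Kr 1351, Sn 709.
So from lowest to highest: Ca < Sn < P < Kr < N.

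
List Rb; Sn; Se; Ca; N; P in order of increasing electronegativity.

Rb, Ca, Sn, P, Se, N

N is in period 2, group 15; P is in period 3, group 15; Ca is in period 4, group 2; Se is in period 4, group 16; Rb is in period 5, group 1; Sn is in period 5, group 14.
Electronegativity increases across a period and decreases down a group, tracking effective nuclear charge and atomic size.
These span different periods and groups, so the two trends combine.
Ca > Rb: relative to Rb, both the across-period and down-group shifts push Ca's electronegativity up.
Sn > Ca: period and group pull opposite ways; the across-period shift dominates (1.96 vs 1.00).
P > Sn: relative to Sn, both the across-period and down-group shifts push P's electronegativity up.
Se > P: the two effects oppose for this pair; the across-period effect wins (2.55 vs 2.19).
N > Se: period and group pull opposite ways; the down-group shift dominates (3.04 vs 2.55).
Tabulated electronegativity (Pauling): N 3.04, P 2.19, Ca 1.00, Se 2.55, Rb 0.82, Sn 1.96.
So from lowest to highest: Rb < Ca < Sn < P < Se < N.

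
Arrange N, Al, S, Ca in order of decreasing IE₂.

IE_2 is the cost of taking one more electron from the +1 cation: N⁺ still has 4 valence electrons; Al⁺ still has 2 valence electrons; S⁺ still has 5 valence electrons; Ca⁺ still has 1 valence electron.
All are still removing valence electrons, so compare the +1 ions as you would atoms: IE_2 generally rises across a period (higher Z_eff) and falls down a group (larger shell), subject to the usual subshell exceptions.
Valence configurations: N⁺ [He]2s²2p², Al⁺ [Ne]3s², S⁺ [Ne]3s²3p³, Ca⁺ [Ar]4s¹.
Tabulated IE_2 (kJ/mol): N 2856, Al 1817, S 2252, Ca 1145.
Overall IE_2 order: Ca < Al < S < N.

N, S, Al, Ca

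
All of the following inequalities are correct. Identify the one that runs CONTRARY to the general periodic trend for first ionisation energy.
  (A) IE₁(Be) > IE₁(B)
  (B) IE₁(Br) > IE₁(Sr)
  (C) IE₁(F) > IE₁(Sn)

The general trend: first ionisation energy increases across a period and decreases down a group.
(A) Be (period 2, group 2) vs B (period 2, group 13): the stated order contradicts the simple trend.
(B) Br (period 4, group 17) vs Sr (period 5, group 2): the stated order agrees with the simple trend.
(C) F (period 2, group 17) vs Sn (period 5, group 14): the stated order agrees with the simple trend.
The exception is (A): removing B's lone 2p electron is easier than breaking Be's filled 2s².

(A)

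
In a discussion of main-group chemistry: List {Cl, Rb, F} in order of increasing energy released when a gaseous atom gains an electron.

Rb < F < Cl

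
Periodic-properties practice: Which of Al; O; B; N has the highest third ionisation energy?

IE_3 is the cost of taking one more electron from the +2 cation: Al²⁺ still has 1 valence electron; O²⁺ still has 4 valence electrons; B²⁺ still has 1 valence electron; N²⁺ still has 3 valence electrons.
All are still removing valence electrons, so compare the +2 ions as you would atoms: IE_3 generally rises across a period (higher Z_eff) and falls down a group (larger shell), subject to the usual subshell exceptions.
Valence configurations: Al²⁺ [Ne]3s¹, O²⁺ [He]2s²2p², B²⁺ [He]2s¹, N²⁺ [He]2s²2p¹.
Approximate IE_3 values (kJ/mol): Al 2745, O 5300, B 3660, N 4578.
Putting it together, IE_3: Al < B < N < O.

O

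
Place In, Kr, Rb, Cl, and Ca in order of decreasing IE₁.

Kr > Cl > Ca > In > Rb

Cl is in period 3, group 17; Ca is in period 4, group 2; Kr is in period 4, group 18; Rb is in period 5, group 1; In is in period 5, group 13.
First ionization energy rises across a period (greater Z_eff holds electrons more tightly) and falls down a group (valence electrons are farther from the nucleus).
These span different periods and groups, so the two trends combine.
In > Rb: In lies to the right of Rb in period 5, so the across-period effect alone puts In higher.
Ca > In: period and group pull opposite ways; the down-group shift dominates (590 vs 558 kJ/mol).
Cl > Ca: both effects reinforce here, so Cl is clearly the higher of the two.
Kr > Cl: the two effects oppose for this pair; the across-period effect wins (1351 vs 1251 kJ/mol).
Approximate values (kJ/mol): Cl 1251, Ca 590, Kr 1351, Rb 403, In 558.
So from highest to lowest: Kr > Cl > Ca > In > Rb.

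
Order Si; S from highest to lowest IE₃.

Consider each +2 ion: Si²⁺ still has 2 valence electrons; S²⁺ still has 4 valence electrons.
All are still removing valence electrons, so compare the +2 ions as you would atoms: IE_3 generally rises across a period (higher Z_eff) and falls down a group (larger shell), subject to the usual subshell exceptions.
Valence configurations: Si²⁺ [Ne]3s², S²⁺ [Ne]3s²3p².
Tabulated IE_3 (kJ/mol): Si 3232, S 3357.
So the third ionization energies run Si < S.

S > Si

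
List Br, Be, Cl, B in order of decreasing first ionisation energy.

Cl > Br > Be > B

IE₁ increases left→right with effective nuclear charge and decreases top→bottom as the valence shell moves farther out.
Neither a single period nor a single group — weigh both effects.
Be > B: this pair runs against the simple trend — see the exception note.
Br > Be: period and group pull opposite ways; the across-period shift dominates (1140 vs 900 kJ/mol).
Cl > Br: Cl sits above Br in group 17, so the down-group effect alone puts Cl higher.
Note the exception: Be has a higher first ionization energy than B, contrary to the simple trend — removing B's lone 2p electron is easier than breaking Be's filled 2s².
For reference (kJ/mol): Be 900, B 801, Cl 1251, Br 1140.
So from highest to lowest: Cl > Br > Be > B.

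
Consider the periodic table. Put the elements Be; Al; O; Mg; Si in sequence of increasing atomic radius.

Be is in period 2, group 2; O is in period 2, group 16; Mg is in period 3, group 2; Al is in period 3, group 13; Si is in period 3, group 14.
Moving right in a period, electrons are added to the same shell under a stronger nuclear pull, so atoms get smaller; moving down, a new shell is opened and atoms get larger.
These span different periods and groups, so the two trends combine.
Be > O: Be lies to the left of O in period 2, so the across-period effect alone puts Be larger.
Si > Be: period and group pull opposite ways; the down-group shift dominates (116 vs 102 pm).
Al > Si: both are in period 3; the period trend gives Al the larger value.
Mg > Al: both are in period 3; the period trend gives Mg the larger value.
Approximate values (pm): Be 102, O 63, Mg 139, Al 126, Si 116.
So from smallest to largest: O < Be < Si < Al < Mg.

O, Be, Si, Al, Mg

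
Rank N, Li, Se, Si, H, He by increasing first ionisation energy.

H is in period 1, group 1; He is in period 1, group 18; Li is in period 2, group 1; N is in period 2, group 15; Si is in period 3, group 14; Se is in period 4, group 16.
Across a period the outer electron is held more tightly (higher IE₁); down a group it sits in a higher shell, more shielded, and comes off more easily.
Neither a single period nor a single group — weigh both effects.
Si > Li: the two effects oppose for this pair; the across-period effect wins (786 vs 520 kJ/mol).
Se > Si: the two effects oppose for this pair; the across-period effect wins (941 vs 786 kJ/mol).
H > Se: the two effects oppose for this pair; the down-group effect wins (1312 vs 941 kJ/mol).
N > H: period and group pull opposite ways; the across-period shift dominates (1402 vs 1312 kJ/mol).
He > N: both effects reinforce here, so He is clearly the higher of the two.
For reference (kJ/mol): H 1312, He 2372, Li 520, N 1402, Si 786, Se 941.
So from lowest to highest: Li < Si < Se < H < N < He.

Li < Si < Se < H < N < He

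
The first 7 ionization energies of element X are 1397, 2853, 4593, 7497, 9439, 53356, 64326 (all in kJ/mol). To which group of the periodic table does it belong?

Look for the largest jump between consecutive ionization energies: IE6/IE5 ≈ 5.7, far larger than any earlier ratio.
That jump marks the point where a core electron is being removed. So the atom has 5 valence electrons.
A main-group element with 5 valence electrons is in group 15.

Group 15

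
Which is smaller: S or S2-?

S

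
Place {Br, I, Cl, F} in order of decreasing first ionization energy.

F, Cl, Br, I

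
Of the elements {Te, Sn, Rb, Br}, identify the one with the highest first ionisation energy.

Br

Br is in period 4, group 17; Rb is in period 5, group 1; Sn is in period 5, group 14; Te is in period 5, group 16.
IE₁ increases left→right with effective nuclear charge and decreases top→bottom as the valence shell moves farther out.
Here both period and group differ, so the two effects have to be weighed against each other.
Sn > Rb: Sn lies to the right of Rb in period 5, so the across-period effect alone puts Sn higher.
Te > Sn: both are in period 5; the period trend gives Te the larger value.
Br > Te: both effects reinforce here, so Br is clearly the higher of the two.
For reference (kJ/mol): Br 1140, Rb 403, Sn 709, Te 869.
The highest first ionisation energy among these belongs to Br.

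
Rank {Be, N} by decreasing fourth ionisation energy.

Be > N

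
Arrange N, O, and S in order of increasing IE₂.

S < N < O

The second ionization energy removes an electron from the +1 ion. For each element: N⁺ still has 4 valence electrons; O⁺ still has 5 valence electrons; S⁺ still has 5 valence electrons.
All are still removing valence electrons, so compare the +1 ions as you would atoms: IE_2 generally rises across a period (higher Z_eff) and falls down a group (larger shell), subject to the usual subshell exceptions.
Valence configurations: N⁺ [He]2s²2p², O⁺ [He]2s²2p³, S⁺ [Ne]3s²3p³.
The numbers (kJ/mol): N 2856, O 3388, S 2252.
Hence IE_2: S < N < O.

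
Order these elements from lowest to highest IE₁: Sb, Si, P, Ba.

Ba < Si < Sb < P

Si is in period 3, group 14; P is in period 3, group 15; Sb is in period 5, group 15; Ba is in period 6, group 2.
Removing the outermost electron gets harder across a period and easier down a group.
Neither a single period nor a single group — weigh both effects.
Si > Ba: both effects reinforce here, so Si is clearly the higher of the two.
Sb > Si: the two effects oppose for this pair; the across-period effect wins (831 vs 786 kJ/mol).
P > Sb: they share group 15; the group trend gives P the larger value.
Tabulated first ionization energy (kJ/mol): Si 786, P 1012, Sb 831, Ba 503.
So from lowest to highest: Ba < Si < Sb < P.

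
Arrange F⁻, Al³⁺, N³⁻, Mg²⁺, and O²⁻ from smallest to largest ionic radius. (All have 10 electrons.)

All of these have 10 electrons, so size is governed by nuclear charge alone: the more protons, the stronger the pull on the same electron cloud, and the smaller the ion.
Nuclear charges: Al³⁺ (Z=13), Mg²⁺ (Z=12), F⁻ (Z=9), O²⁻ (Z=8), N³⁻ (Z=7).
Smallest to largest: Al³⁺ < Mg²⁺ < F⁻ < O²⁻ < N³⁻.

Al³⁺ < Mg²⁺ < F⁻ < O²⁻ < N³⁻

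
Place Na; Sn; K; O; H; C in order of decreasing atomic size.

K, Na, Sn, C, O, H

H is in period 1, group 1; C is in period 2, group 14; O is in period 2, group 16; Na is in period 3, group 1; K is in period 4, group 1; Sn is in period 5, group 14.
Moving right in a period, electrons are added to the same shell under a stronger nuclear pull, so atoms get smaller; moving down, a new shell is opened and atoms get larger.
These span different periods and groups, so the two trends combine.
O > H: period and group pull opposite ways; the down-group shift dominates (63 vs 32 pm).
C > O: both are in period 2; the period trend gives C the larger value.
Sn > C: they share group 14; the group trend gives Sn the larger value.
Na > Sn: period and group pull opposite ways; the across-period shift dominates (155 vs 140 pm).
K > Na: K sits below Na in group 1, so the down-group effect alone puts K larger.
Tabulated atomic radius (pm): H 32, C 75, O 63, Na 155, K 196, Sn 140.
So from largest to smallest: K > Na > Sn > C > O > H.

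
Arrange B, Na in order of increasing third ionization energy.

B < Na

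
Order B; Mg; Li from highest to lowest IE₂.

Li > B > Mg

The second ionization energy removes an electron from the +1 ion. For each element: B⁺ still has 2 valence electrons; Mg⁺ still has 1 valence electron; Li⁺ is the bare [He] core.
Breaking into a closed-shell core is much more expensive than removing a leftover valence electron — Li has the largest IE_2 here.
Valence configurations: B⁺ [He]2s², Mg⁺ [Ne]3s¹.
The numbers (kJ/mol): B 2427, Mg 1451, Li 7298.
Overall IE_2 order: Mg < B < Li.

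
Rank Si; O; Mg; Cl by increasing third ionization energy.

Si < Cl < O < Mg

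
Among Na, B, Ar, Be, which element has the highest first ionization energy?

Ar

Be is in period 2, group 2; B is in period 2, group 13; Na is in period 3, group 1; Ar is in period 3, group 18.
Removing the outermost electron gets harder across a period and easier down a group.
These span different periods and groups, so the two trends combine.
B > Na: relative to Na, both the across-period and down-group shifts push B's first ionization energy up.
Be > B: this pair runs against the simple trend — see the exception note.
Ar > Be: the two effects oppose for this pair; the across-period effect wins (1521 vs 900 kJ/mol).
Note the exception: Be has a higher first ionization energy than B, contrary to the simple trend — removing B's lone 2p electron is easier than breaking Be's filled 2s².
Tabulated first ionization energy (kJ/mol): Be 900, B 801, Na 496, Ar 1521.
The highest first ionization energy among these belongs to Ar.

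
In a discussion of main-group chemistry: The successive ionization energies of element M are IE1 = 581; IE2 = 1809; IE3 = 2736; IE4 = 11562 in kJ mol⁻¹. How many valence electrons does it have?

3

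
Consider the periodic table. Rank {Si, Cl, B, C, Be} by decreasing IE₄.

IE_4 is the cost of taking one more electron from the +3 cation: Si³⁺ still has 1 valence electron; Cl³⁺ still has 4 valence electrons; B³⁺ is the bare [He] core; C³⁺ still has 1 valence electron; Be³⁺ is already 1 electron into the core.
Pulling an electron out of a noble-gas core costs far more than removing a remaining valence electron, so Be and B sit at the high end of IE_4.
Valence configurations: Si³⁺ [Ne]3s¹, Cl³⁺ [Ne]3s²3p², C³⁺ [He]2s¹.
Tabulated IE_4 (kJ/mol): Si 4356, Cl 5159, B 25026, C 6223, Be 21007.
So the fourth ionization energies run Si < Cl < C < Be < B.

B > Be > C > Cl > Si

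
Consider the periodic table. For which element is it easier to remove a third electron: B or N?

B

After 2 electrons have been removed, what remains? B²⁺ still has 1 valence electron; N²⁺ still has 3 valence electrons.
All are still removing valence electrons, so compare the +2 ions as you would atoms: IE_3 generally rises across a period (higher Z_eff) and falls down a group (larger shell), subject to the usual subshell exceptions.
Valence configurations: B²⁺ [He]2s¹, N²⁺ [He]2s²2p¹.
Approximate IE_3 values (kJ/mol): B 3660, N 4578.
So the third ionization energies run B < N.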